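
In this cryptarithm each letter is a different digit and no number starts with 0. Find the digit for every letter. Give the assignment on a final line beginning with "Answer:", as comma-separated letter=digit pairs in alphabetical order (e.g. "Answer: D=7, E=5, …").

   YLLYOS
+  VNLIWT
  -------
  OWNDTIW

Step 1. [col 1: S + T ≡ W (mod 10)] S=3 is one option consistent with column 1 (S + T ≡ W (mod 10), carry-in 0) — take it. So S=3.
Step 2. [O] O is the leading digit of a 7-digit sum of two 6-digit numbers; the final carry is exactly 1, so O=1.
Step 3. [col 1: S + T ≡ W (mod 10)] column 1 (S + T ≡ W (mod 10), carry-in 0) doesn't pin W yet; pick W=0 and continue. So W=0.
Step 4. [col 1: S + T ≡ W (mod 10)] in column 1 we have S+T≡W with carry-in 0; given S=3, W=0 and digits 0,1,3 already taken and all letters distinct, that pins T to 7. So T=7.
Step 5. [col 2: O + W ≡ I (mod 10)] column 2: given O=1, W=0, carry-in 1, and digits 0,1,3,7 already taken and all letters distinct, O+W≡I (mod 10) forces I=2 ⇒ I=2.
Step 6. [col 3: Y + I ≡ T (mod 10)] in column 3 we have Y+I≡T with carry-in 0; given I=2, T=7 and digits 0,1,2,3,7 already taken and all letters distinct, that pins Y to 5, so Y=5.
Step 7. [col 4: L + L ≡ D (mod 10)] column 4 (L + L ≡ D (mod 10), carry-in 0) doesn't pin D yet; pick D=8 and continue, so D=8.
Step 8. [col 4: L + L ≡ D (mod 10)] no forcing yet in column 4 (carry-in 0); L=9 is free and consistent — try it, so L=9.
Step 9. [col 5: L + N ≡ N (mod 10)] no forcing yet in column 5 (carry-in 1); N=6 is free and consistent — try it. So N=6.
Step 10. [col 6: Y + V ≡ W (mod 10)] column 6 reads Y+V+carry(1)=W with Y=5, W=0; with digits 0,1,2,3,5,6,7,8,9 already taken and all letters distinct, the only value for V is 4. So V=4.

Answer: D=8, I=2, L=9, N=6, O=1, S=3, T=7, V=4, W=0, Y=5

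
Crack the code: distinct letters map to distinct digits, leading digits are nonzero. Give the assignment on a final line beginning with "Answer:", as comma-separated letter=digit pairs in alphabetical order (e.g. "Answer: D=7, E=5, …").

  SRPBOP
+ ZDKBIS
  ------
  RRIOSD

Step 1. [col 1: P + S ≡ D (mod 10)] no forcing yet in column 1 (carry-in 0); S=5 is free and consistent — try it. So S=5.
Step 2. [col 1: P + S ≡ D (mod 10)] several values work for D in column 1 (P + S ≡ D (mod 10), carry-in 0); try D=9, so D=9.
Step 3. [col 1: P + S ≡ D (mod 10)] from column 1 (S=5, D=9, carry-in 0, digits 5,9 already taken and all letters distinct): P must equal 4 ⇒ P=4.
Step 4. [col 2: O + I ≡ S (mod 10)] several values work for I in column 2 (O + I ≡ S (mod 10), carry-in 0); try I=3 ⇒ I=3.
Step 5. [col 2: O + I ≡ S (mod 10)] in column 2 we have O+I≡S with carry-in 0; given I=3, S=5 and digits 3,4,5,9 already taken and all letters distinct, that pins O to 2. So O=2.
Step 6. [col 3: B + B ≡ O (mod 10)] column 3 (B + B ≡ O (mod 10), carry-in 0) doesn't pin B yet; pick B=6 and continue ⇒ B=6.
Step 7. [col 4: P + K ≡ I (mod 10)] column 4 reads P+K+carry(1)=I with P=4, I=3; with digits 2,3,4,5,6,9 already taken and all letters distinct, the only value for K is 8 ⇒ K=8.
Step 8. [col 5: R + D ≡ R (mod 10)] R=7 is one option consistent with column 5 (R + D ≡ R (mod 10), carry-in 1) — take it, so R=7.
Step 9. [col 6: S + Z ≡ R (mod 10)] from column 6 (S=5, R=7, carry-in 1, digits 2,3,4,5,6,7,8,9 already taken and all letters distinct): Z must equal 1 ⇒ Z=1.

Answer: B=6, D=9, I=3, K=8, O=2, P=4, R=7, S=5, Z=1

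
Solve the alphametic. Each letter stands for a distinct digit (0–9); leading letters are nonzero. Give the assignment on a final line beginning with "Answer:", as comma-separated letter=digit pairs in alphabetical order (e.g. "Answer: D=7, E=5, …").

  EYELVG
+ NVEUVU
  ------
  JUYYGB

Step 1. [col 1: G + U ≡ B (mod 10)] G=4 is one option consistent with column 1 (G + U ≡ B (mod 10), carry-in 0) — take it ⇒ G=4.
Step 2. [col 1: G + U ≡ B (mod 10)] column 1 (G + U ≡ B (mod 10), carry-in 0) doesn't pin U yet; pick U=5 and continue ⇒ U=5.
Step 3. [col 1: G + U ≡ B (mod 10)] from column 1 (G=4, U=5, carry-in 0, digits 4,5 already taken and all letters distinct): B must equal 9. So B=9.
Step 4. [col 2: V + V ≡ G (mod 10)] several values work for V in column 2 (V + V ≡ G (mod 10), carry-in 0); try V=2, so V=2.
Step 5. [col 3: L + U ≡ Y (mod 10)] Y=3 is one option consistent with column 3 (L + U ≡ Y (mod 10), carry-in 0) — take it ⇒ Y=3.
Step 6. [col 3: L + U ≡ Y (mod 10)] column 3: given U=5, Y=3, carry-in 0, and digits 2,3,4,5,9 already taken and all letters distinct, L+U≡Y (mod 10) forces L=8 ⇒ L=8.
Step 7. [col 4: E + E ≡ Y (mod 10)] column 4 (E + E ≡ Y (mod 10), carry-in 1) doesn't pin E yet; pick E=1 and continue ⇒ E=1.
Step 8. [col 6: E + N ≡ J (mod 10)] from column 6 (E=1, carry-in 0, digits 1,2,3,4,5,8,9 already taken and all letters distinct): J must equal 7. So J=7.
Step 9. [col 6: E + N ≡ J (mod 10)] in column 6 we have E+N≡J with carry-in 0; given E=1, J=7 and digits 1,2,3,4,5,7,8,9 already taken and all letters distinct, that pins N to 6, so N=6.

Answer: B=9, E=1, G=4, J=7, L=8, N=6, U=5, V=2, Y=3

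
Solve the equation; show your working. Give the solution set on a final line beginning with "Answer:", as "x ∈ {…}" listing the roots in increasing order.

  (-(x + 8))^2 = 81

Step 1. [(-(x + 8))^2 = 81] LHS squared, RHS 81 ≥ 0: apply √ (±), so sqrt: -(x + 8) = 9 or -9.
Step 2. [-(x + 8) = 9 or -9] flip signs both sides, so neg: x + 8 = -9 or 9.
Step 3. [x + 8 = -9 or 9] 8 comes off first (subtract 8) ⇒ sub: x = -17 or 1.

Answer: x ∈ {-17, 1}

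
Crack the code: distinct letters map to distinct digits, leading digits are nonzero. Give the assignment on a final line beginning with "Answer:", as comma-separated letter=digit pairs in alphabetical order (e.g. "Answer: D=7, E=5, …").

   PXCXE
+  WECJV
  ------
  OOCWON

Step 1. [O] O is the leading digit of a 6-digit sum of two 5-digit numbers; the final carry is exactly 1. So O=1.
Step 2. [col 1: E + V ≡ N (mod 10)] column 1 (E + V ≡ N (mod 10), carry-in 0) doesn't pin N yet; pick N=3 and continue. So N=3.
Step 3. [col 1: E + V ≡ N (mod 10)] several values work for V in column 1 (E + V ≡ N (mod 10), carry-in 0); try V=9 ⇒ V=9.
Step 4. [col 1: E + V ≡ N (mod 10)] column 1: given V=9, N=3, carry-in 0, and digits 1,3,9 already taken and all letters distinct, E+V≡N (mod 10) forces E=4 ⇒ E=4.
Step 5. [col 2: X + J ≡ O (mod 10)] no forcing yet in column 2 (carry-in 1); X=2 is free and consistent — try it. So X=2.
Step 6. [col 2: X + J ≡ O (mod 10)] column 2: given X=2, O=1, carry-in 1, and digits 1,2,3,4,9 already taken and all letters distinct, X+J≡O (mod 10) forces J=8. So J=8.
Step 7. [col 3: C + C ≡ W (mod 10)] column 3 reads C+C+carry(1)=W with nothing yet; with digits 1,2,3,4,8,9 already taken and all letters distinct, the only value for C is 7, so C=7.
Step 8. [col 3: C + C ≡ W (mod 10)] column 3 reads C+C+carry(1)=W with C=7; with digits 1,2,3,4,7,8,9 already taken and all letters distinct, the only value for W is 5 ⇒ W=5.
Step 9. [col 5: P + W ≡ O (mod 10)] from column 5 (W=5, O=1, carry-in 0, digits 1,2,3,4,5,7,8,9 already taken and all letters distinct): P must equal 6 ⇒ P=6.

Answer: C=7, E=4, J=8, N=3, O=1, P=6, V=9, W=5, X=2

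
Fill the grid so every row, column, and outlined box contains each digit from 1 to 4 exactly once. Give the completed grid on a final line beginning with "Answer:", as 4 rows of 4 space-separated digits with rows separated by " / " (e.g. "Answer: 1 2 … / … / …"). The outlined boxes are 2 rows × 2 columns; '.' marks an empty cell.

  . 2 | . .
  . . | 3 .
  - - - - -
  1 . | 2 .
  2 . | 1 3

Step 1. [r1c3∈{4}] nothing but 4 survives at r1c3 ⇒ r1c3=4.
Step 2. [r2c2∈{1,4}] r2c2 is the only open cell in col 2 admitting 1, so r2c2=1.
Step 3. [r3c4∈{4}] nothing but 4 survives at r3c4 ⇒ r3c4=4.
Step 4. [r2c4∈{2}] r2c4's peers cover all but 2. So r2c4=2.
Step 5. [r3c2∈{3}] nothing but 3 survives at r3c2, so r3c2=3.
Step 6. [r1c1∈{3}] nothing but 3 survives at r1c1. So r1c1=3.
Step 7. [r4c2∈{4}] r4c2 has the single candidate 4, so r4c2=4.
Step 8. [r1c4∈{1}] r1c4 has the single candidate 1 ⇒ r1c4=1.
Step 9. [r2c1∈{4}] nothing but 4 survives at r2c1. So r2c1=4.

Answer: 3 2 4 1 / 4 1 3 2 / 1 3 2 4 / 2 4 1 3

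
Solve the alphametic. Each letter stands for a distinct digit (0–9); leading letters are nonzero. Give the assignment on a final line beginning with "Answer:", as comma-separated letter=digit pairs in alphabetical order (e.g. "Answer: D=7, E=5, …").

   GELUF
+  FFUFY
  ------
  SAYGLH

Step 1. [col 1: F + Y ≡ H (mod 10)] no forcing yet in column 1 (carry-in 0); Y=3 is free and consistent — try it. So Y=3.
Step 2. [col 1: F + Y ≡ H (mod 10)] column 1 (F + Y ≡ H (mod 10), carry-in 0) doesn't pin F yet; pick F=6 and continue. So F=6.
Step 3. [S] adding two 5-digit numbers gives at most 5+1 digits, and here it does — S is that final carry and must be 1. So S=1.
Step 4. [col 1: F + Y ≡ H (mod 10)] column 1: given F=6, Y=3, carry-in 0, and digits 1,3,6 already taken and all letters distinct, F+Y≡H (mod 10) forces H=9. So H=9.
Step 5. [col 2: U + F ≡ L (mod 10)] several values work for L in column 2 (U + F ≡ L (mod 10), carry-in 0); try L=0 ⇒ L=0.
Step 6. [col 2: U + F ≡ L (mod 10)] column 2 reads U+F+carry(0)=L with F=6, L=0; with digits 0,1,3,6,9 already taken and all letters distinct, the only value for U is 4 ⇒ U=4.
Step 7. [col 3: L + U ≡ G (mod 10)] column 3 reads L+U+carry(1)=G with L=0, U=4; with digits 0,1,3,4,6,9 already taken and all letters distinct, the only value for G is 5 ⇒ G=5.
Step 8. [col 4: E + F ≡ Y (mod 10)] column 4 reads E+F+carry(0)=Y with F=6, Y=3; with digits 0,1,3,4,5,6,9 already taken and all letters distinct, the only value for E is 7. So E=7.
Step 9. [col 5: G + F ≡ A (mod 10)] in column 5 we have G+F≡A with carry-in 1; given G=5, F=6 and digits 0,1,3,4,5,6,7,9 already taken and all letters distinct, that pins A to 2 ⇒ A=2.

Answer: A=2, E=7, F=6, G=5, H=9, L=0, S=1, U=4, Y=3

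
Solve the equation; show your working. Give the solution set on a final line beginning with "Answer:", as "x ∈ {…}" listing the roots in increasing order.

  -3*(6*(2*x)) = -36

Step 1. [-3*(6*(2*x)) = -36] LHS = -3·(…); ÷-3 both sides, so div: 6*(2*x) = 12.
Step 2. [6*(2*x) = 12] 6·(inner) — divide through by 6 ⇒ div: 2*x = 2.
Step 3. [2*x = 2] 2·(inner) — divide through by 2, so div: x = 1.

Answer: x ∈ {1}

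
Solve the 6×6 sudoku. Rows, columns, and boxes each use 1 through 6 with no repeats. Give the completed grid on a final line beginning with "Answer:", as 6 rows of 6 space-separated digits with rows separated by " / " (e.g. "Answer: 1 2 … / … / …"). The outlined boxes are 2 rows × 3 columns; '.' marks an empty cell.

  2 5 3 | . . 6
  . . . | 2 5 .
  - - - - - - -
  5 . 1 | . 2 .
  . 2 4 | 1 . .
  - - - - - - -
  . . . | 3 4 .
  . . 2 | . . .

Step 1. [r4c5∈{3,6}] in col 5, 3 fits only at r4c5 ⇒ r4c5=3.
Step 2. [r6c5∈{1,6}] in col 5, 6 fits only at r6c5 ⇒ r6c5=6.
Step 3. [r2c3∈{6}] nothing but 6 survives at r2c3 ⇒ r2c3=6.
Step 4. [r6c1∈{1,3,4}] in col 1, 3 fits only at r6c1 ⇒ r6c1=3.
Step 5. [r2c1∈{1,4}] across col 1, 4 lands solely at r2c1 ⇒ r2c1=4.
Step 6. [r5c1∈{1,6}] 1 has one home in col 1: r5c1. So r5c1=1.
Step 7. [r4c6∈{5}] r4c6's peers cover all but 5 ⇒ r4c6=5.
Step 8. [r3c4∈{4,6}] r3c4 is the only open cell in col 4 admitting 6 ⇒ r3c4=6.
Step 9. [r6c6∈{1}] only 1 remains possible at r6c6. So r6c6=1.
Step 10. [r3c2∈{3}] only 3 remains possible at r3c2. So r3c2=3.
Step 11. [r2c6∈{3}] r2c6's peers cover all but 3 ⇒ r2c6=3.
Step 12. [r1c4∈{4}] r1c4 is down to just 4, so r1c4=4.
Step 13. [r3c6∈{4}] r3c6 is down to just 4 ⇒ r3c6=4.
Step 14. [r5c2∈{6}] only 6 remains possible at r5c2 ⇒ r5c2=6.
Step 15. [r4c1∈{6}] only 6 remains possible at r4c1 ⇒ r4c1=6.
Step 16. [r6c2∈{4}] r6c2 has the single candidate 4. So r6c2=4.
Step 17. [r2c2∈{1}] nothing but 1 survives at r2c2 ⇒ r2c2=1.
Step 18. [r1c5∈{1}] r1c5's peers cover all but 1, so r1c5=1.
Step 19. [r6c4∈{5}] r6c4 is down to just 5. So r6c4=5.
Step 20. [r5c6∈{2}] r5c6 is down to just 2. So r5c6=2.
Step 21. [r5c3∈{5}] nothing but 5 survives at r5c3 ⇒ r5c3=5.

Answer: 2 5 3 4 1 6 / 4 1 6 2 5 3 / 5 3 1 6 2 4 / 6 2 4 1 3 5 / 1 6 5 3 4 2 / 3 4 2 5 6 1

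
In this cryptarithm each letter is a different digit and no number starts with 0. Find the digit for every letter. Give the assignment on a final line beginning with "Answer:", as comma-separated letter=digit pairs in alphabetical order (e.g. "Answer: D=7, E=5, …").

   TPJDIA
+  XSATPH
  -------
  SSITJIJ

Step 1. [col 1: A + H ≡ J (mod 10)] column 1 (A + H ≡ J (mod 10), carry-in 0) doesn't pin J yet; pick J=9 and continue. So J=9.
Step 2. [col 1: A + H ≡ J (mod 10)] no forcing yet in column 1 (carry-in 0); A=4 is free and consistent — try it. So A=4.
Step 3. [S] S is the leading digit of a 7-digit sum of two 6-digit numbers; the final carry is exactly 1. So S=1.
Step 4. [col 1: A + H ≡ J (mod 10)] from column 1 (A=4, J=9, carry-in 0, digits 1,4,9 already taken and all letters distinct): H must equal 5, so H=5.
Step 5. [col 2: I + P ≡ I (mod 10)] column 2: given nothing yet, carry-in 0, and digits 1,4,5,9 already taken and all letters distinct, I+P≡I (mod 10) forces P=0. So P=0.
Step 6. [col 2: I + P ≡ I (mod 10)] column 2 (I + P ≡ I (mod 10), carry-in 0) doesn't pin I yet; pick I=2 and continue. So I=2.
Step 7. [col 3: D + T ≡ J (mod 10)] several values work for D in column 3 (D + T ≡ J (mod 10), carry-in 0); try D=6 ⇒ D=6.
Step 8. [col 3: D + T ≡ J (mod 10)] in column 3 we have D+T≡J with carry-in 0; given D=6, J=9 and digits 0,1,2,4,5,6,9 already taken and all letters distinct, that pins T to 3, so T=3.
Step 9. [col 6: T + X ≡ S (mod 10)] column 6: given T=3, S=1, carry-in 0, and digits 0,1,2,3,4,5,6,9 already taken and all letters distinct, T+X≡S (mod 10) forces X=8, so X=8.

Answer: A=4, D=6, H=5, I=2, J=9, P=0, S=1, T=3, X=8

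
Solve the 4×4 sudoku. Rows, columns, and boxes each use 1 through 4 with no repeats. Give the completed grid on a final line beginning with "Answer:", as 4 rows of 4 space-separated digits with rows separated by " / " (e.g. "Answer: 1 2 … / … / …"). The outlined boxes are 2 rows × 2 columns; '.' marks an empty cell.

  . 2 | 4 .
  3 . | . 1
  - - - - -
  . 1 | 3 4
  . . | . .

Step 1. [r4c4∈{2}] nothing but 2 survives at r4c4. So r4c4=2.
Step 2. [r2c2∈{4}] nothing but 4 survives at r2c2. So r2c2=4.
Step 3. [r3c1∈{2}] r3c1 has the single candidate 2, so r3c1=2.
Step 4. [r1c4∈{3}] nothing but 3 survives at r1c4, so r1c4=3.
Step 5. [r2c3∈{2}] nothing but 2 survives at r2c3 ⇒ r2c3=2.
Step 6. [r4c2∈{3}] r4c2 is down to just 3. So r4c2=3.
Step 7. [r1c1∈{1}] r1c1 is down to just 1. So r1c1=1.
Step 8. [r4c3∈{1}] only 1 remains possible at r4c3, so r4c3=1.
Step 9. [r4c1∈{4}] r4c1 has the single candidate 4, so r4c1=4.

Answer: 1 2 4 3 / 3 4 2 1 / 2 1 3 4 / 4 3 1 2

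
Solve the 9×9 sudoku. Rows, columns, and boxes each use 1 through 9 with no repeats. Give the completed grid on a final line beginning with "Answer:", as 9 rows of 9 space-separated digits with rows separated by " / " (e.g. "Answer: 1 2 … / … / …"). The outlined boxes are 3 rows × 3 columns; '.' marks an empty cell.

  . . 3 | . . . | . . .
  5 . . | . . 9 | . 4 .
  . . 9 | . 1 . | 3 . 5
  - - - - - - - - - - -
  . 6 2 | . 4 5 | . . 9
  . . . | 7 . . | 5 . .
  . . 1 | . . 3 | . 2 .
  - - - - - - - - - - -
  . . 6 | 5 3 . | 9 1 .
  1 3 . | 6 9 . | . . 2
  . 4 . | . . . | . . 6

Step 1. [r5c9∈{1,3,4,8}] col 9 places 3 nowhere but r5c9. So r5c9=3.
Step 2. [r4c7∈{1,7,8}] in box 6, 1 fits only at r4c7, so r4c7=1.
Step 3. [r4c4∈{8}] nothing but 8 survives at r4c4 ⇒ r4c4=8.
Step 4. [r4c8∈{7}] nothing but 7 survives at r4c8 ⇒ r4c8=7.
Step 5. [r6c5∈{6}] r6c5's peers cover all but 6. So r6c5=6.
Step 6. [r2c7∈{2,6,7,8}] 6 has one home in row 2: r2c7, so r2c7=6.
Step 7. [r3c8∈{8}] only 8 remains possible at r3c8 ⇒ r3c8=8.
Step 8. [r1c7∈{2,7}] 2 has one home in col 7: r1c7 ⇒ r1c7=2.
Step 9. [r9c1∈{2,7,8,9}] r9c1 is the only open cell in row 9 admitting 9, so r9c1=9.
Step 10. [r1c4∈{4}] r1c4 has the single candidate 4, so r1c4=4.
Step 11. [r3c4∈{2}] r3c4's peers cover all but 2, so r3c4=2.
Step 12. [r3c2∈{7}] r3c2 is down to just 7 ⇒ r3c2=7.
Step 13. [r2c3∈{8}] r2c3's peers cover all but 8, so r2c3=8.
Step 14. [r7c1∈{2,7,8}] in col 1, 2 fits only at r7c1, so r7c1=2.
Step 15. [r7c2∈{8}] only 8 remains possible at r7c2. So r7c2=8.
Step 16. [r2c5∈{7}] r2c5 is down to just 7, so r2c5=7.
Step 17. [r6c9∈{4,8}] across col 9, 8 lands solely at r6c9, so r6c9=8.
Step 18. [r7c9∈{4,7}] col 9 places 4 nowhere but r7c9, so r7c9=4.
Step 19. [r3c1∈{4,6}] across row 3, 4 lands solely at r3c1. So r3c1=4.
Step 20. [r2c9∈{1}] r2c9 is down to just 1, so r2c9=1.
Step 21. [r7c6∈{7}] r7c6's peers cover all but 7, so r7c6=7.
Step 22. [r8c8∈{5}] r8c8's peers cover all but 5. So r8c8=5.
Step 23. [r8c3∈{7}] nothing but 7 survives at r8c3. So r8c3=7.
Step 24. [r5c5∈{2}] only 2 remains possible at r5c5 ⇒ r5c5=2.
Step 25. [r9c5∈{8}] r9c5 is down to just 8, so r9c5=8.
Step 26. [r5c2∈{9}] nothing but 9 survives at r5c2, so r5c2=9.
Step 27. [r1c1∈{6}] r1c1 is down to just 6, so r1c1=6.
Step 28. [r5c6∈{1}] r5c6's peers cover all but 1 ⇒ r5c6=1.
Step 29. [r5c3∈{4}] r5c3 has the single candidate 4 ⇒ r5c3=4.
Step 30. [r6c1∈{7}] only 7 remains possible at r6c1, so r6c1=7.
Step 31. [r8c6∈{4}] nothing but 4 survives at r8c6 ⇒ r8c6=4.
Step 32. [r6c4∈{9}] r6c4 has the single candidate 9 ⇒ r6c4=9.
Step 33. [r6c7∈{4}] nothing but 4 survives at r6c7 ⇒ r6c7=4.
Step 34. [r5c8∈{6}] only 6 remains possible at r5c8. So r5c8=6.
Step 35. [r8c7∈{8}] r8c7 has the single candidate 8 ⇒ r8c7=8.
Step 36. [r1c2∈{1}] r1c2's peers cover all but 1. So r1c2=1.
Step 37. [r1c6∈{8}] nothing but 8 survives at r1c6. So r1c6=8.
Step 38. [r5c1∈{8}] r5c1 has the single candidate 8, so r5c1=8.
Step 39. [r9c3∈{5}] r9c3's peers cover all but 5. So r9c3=5.
Step 40. [r3c6∈{6}] r3c6 has the single candidate 6 ⇒ r3c6=6.
Step 41. [r9c7∈{7}] nothing but 7 survives at r9c7 ⇒ r9c7=7.
Step 42. [r1c5∈{5}] nothing but 5 survives at r1c5. So r1c5=5.
Step 43. [r6c2∈{5}] r6c2 is down to just 5. So r6c2=5.
Step 44. [r2c4∈{3}] only 3 remains possible at r2c4, so r2c4=3.
Step 45. [r4c1∈{3}] only 3 remains possible at r4c1 ⇒ r4c1=3.
Step 46. [r1c8∈{9}] r1c8 is down to just 9, so r1c8=9.
Step 47. [r1c9∈{7}] r1c9's peers cover all but 7 ⇒ r1c9=7.
Step 48. [r9c6∈{2}] r9c6's peers cover all but 2. So r9c6=2.
Step 49. [r9c4∈{1}] only 1 remains possible at r9c4 ⇒ r9c4=1.
Step 50. [r2c2∈{2}] nothing but 2 survives at r2c2, so r2c2=2.
Step 51. [r9c8∈{3}] r9c8's peers cover all but 3, so r9c8=3.

Answer: 6 1 3 4 5 8 2 9 7 / 5 2 8 3 7 9 6 4 1 / 4 7 9 2 1 6 3 8 5 / 3 6 2 8 4 5 1 7 9 / 8 9 4 7 2 1 5 6 3 / 7 5 1 9 6 3 4 2 8 / 2 8 6 5 3 7 9 1 4 / 1 3 7 6 9 4 8 5 2 / 9 4 5 1 8 2 7 3 6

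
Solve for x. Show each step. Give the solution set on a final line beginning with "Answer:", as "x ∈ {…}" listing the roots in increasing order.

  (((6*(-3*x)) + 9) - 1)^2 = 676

Step 1. [(((6*(-3*x)) + 9) - 1)^2 = 676] 676 ≥ 0, LHS is (·)² — take ±√, so sqrt: ((6*(-3*x)) + 9) - 1 = 26 or -26.
Step 2. [((6*(-3*x)) + 9) - 1 = 26 or -26] peel the -1: add 1 from each side ⇒ sub: (6*(-3*x)) + 9 = 27 or -25.
Step 3. [(6*(-3*x)) + 9 = 27 or -25] +9 is outermost — subtract 9 both sides ⇒ sub: 6*(-3*x) = 18 or -34.
Step 4. [6*(-3*x) = 18 or -34] divide by the outer 6, so div: -3*x = 3 or -17/3.
Step 5. [-3*x = 3 or -17/3] -3 out front; divide by -3. So div: x = -1 or 17/9.

Answer: x ∈ {-1, 17/9}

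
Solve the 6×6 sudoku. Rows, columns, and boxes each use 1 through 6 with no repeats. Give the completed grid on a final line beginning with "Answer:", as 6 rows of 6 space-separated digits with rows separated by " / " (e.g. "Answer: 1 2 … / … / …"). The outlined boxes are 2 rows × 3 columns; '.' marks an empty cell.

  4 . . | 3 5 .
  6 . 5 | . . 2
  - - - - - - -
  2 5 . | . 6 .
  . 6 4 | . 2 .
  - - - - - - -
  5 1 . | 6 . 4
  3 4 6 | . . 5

Step 1. [r1c3∈{1,2}] box 1 places 1 nowhere but r1c3. So r1c3=1.
Step 2. [r6c5∈{1}] r6c5 has the single candidate 1, so r6c5=1.
Step 3. [r2c4∈{1,4}] r2c4 is the only open cell in row 2 admitting 1. So r2c4=1.
Step 4. [r4c6∈{1,3}] row 4 places 3 nowhere but r4c6. So r4c6=3.
Step 5. [r1c6∈{6}] r1c6's peers cover all but 6. So r1c6=6.
Step 6. [r6c4∈{2}] nothing but 2 survives at r6c4, so r6c4=2.
Step 7. [r2c5∈{4}] r2c5 has the single candidate 4, so r2c5=4.
Step 8. [r4c1∈{1}] only 1 remains possible at r4c1, so r4c1=1.
Step 9. [r4c4∈{5}] r4c4 is down to just 5 ⇒ r4c4=5.
Step 10. [r2c2∈{3}] r2c2's peers cover all but 3. So r2c2=3.
Step 11. [r1c2∈{2}] r1c2 is down to just 2. So r1c2=2.
Step 12. [r5c3∈{2}] nothing but 2 survives at r5c3 ⇒ r5c3=2.
Step 13. [r3c6∈{1}] r3c6 is down to just 1. So r3c6=1.
Step 14. [r3c3∈{3}] only 3 remains possible at r3c3, so r3c3=3.
Step 15. [r5c5∈{3}] r5c5 is down to just 3, so r5c5=3.
Step 16. [r3c4∈{4}] r3c4 is down to just 4 ⇒ r3c4=4.

Answer: 4 2 1 3 5 6 / 6 3 5 1 4 2 / 2 5 3 4 6 1 / 1 6 4 5 2 3 / 5 1 2 6 3 4 / 3 4 6 2 1 5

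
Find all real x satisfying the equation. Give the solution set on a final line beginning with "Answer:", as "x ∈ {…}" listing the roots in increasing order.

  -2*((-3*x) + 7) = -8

Step 1. [-2*((-3*x) + 7) = -8] divide by the outer -2. So div: (-3*x) + 7 = 4.
Step 2. [(-3*x) + 7 = 4] 7 comes off first (subtract 7). So sub: -3*x = -3.
Step 3. [-3*x = -3] LHS = -3·(…); ÷-3 both sides ⇒ div: x = 1.

Answer: x ∈ {1}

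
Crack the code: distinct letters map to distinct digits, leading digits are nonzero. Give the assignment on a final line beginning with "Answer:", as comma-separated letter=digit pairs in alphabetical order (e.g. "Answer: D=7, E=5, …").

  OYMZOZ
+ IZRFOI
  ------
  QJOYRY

Step 1. [col 1: Z + I ≡ Y (mod 10)] column 1 (Z + I ≡ Y (mod 10), carry-in 0) doesn't pin Y yet; pick Y=4 and continue. So Y=4.
Step 2. [col 1: Z + I ≡ Y (mod 10)] several values work for I in column 1 (Z + I ≡ Y (mod 10), carry-in 0); try I=1. So I=1.
Step 3. [col 1: Z + I ≡ Y (mod 10)] column 1: given I=1, Y=4, carry-in 0, and digits 1,4 already taken and all letters distinct, Z+I≡Y (mod 10) forces Z=3. So Z=3.
Step 4. [col 2: O + O ≡ R (mod 10)] no forcing yet in column 2 (carry-in 0); O=8 is free and consistent — try it. So O=8.
Step 5. [col 2: O + O ≡ R (mod 10)] column 2 reads O+O+carry(0)=R with O=8; with digits 1,3,4,8 already taken and all letters distinct, the only value for R is 6 ⇒ R=6.
Step 6. [col 3: Z + F ≡ Y (mod 10)] in column 3 we have Z+F≡Y with carry-in 1; given Z=3, Y=4 and digits 1,3,4,6,8 already taken and all letters distinct, that pins F to 0 ⇒ F=0.
Step 7. [col 4: M + R ≡ O (mod 10)] from column 4 (R=6, O=8, carry-in 0, digits 0,1,3,4,6,8 already taken and all letters distinct): M must equal 2. So M=2.
Step 8. [col 5: Y + Z ≡ J (mod 10)] from column 5 (Y=4, Z=3, carry-in 0, digits 0,1,2,3,4,6,8 already taken and all letters distinct): J must equal 7, so J=7.
Step 9. [col 6: O + I ≡ Q (mod 10)] column 6: given O=8, I=1, carry-in 0, and digits 0,1,2,3,4,6,7,8 already taken and all letters distinct, O+I≡Q (mod 10) forces Q=9, so Q=9.

Answer: F=0, I=1, J=7, M=2, O=8, Q=9, R=6, Y=4, Z=3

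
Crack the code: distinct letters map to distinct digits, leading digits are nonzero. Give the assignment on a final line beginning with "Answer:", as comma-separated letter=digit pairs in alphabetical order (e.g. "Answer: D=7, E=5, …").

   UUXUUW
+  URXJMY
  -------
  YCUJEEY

Step 1. [col 1: W + Y ≡ Y (mod 10)] from column 1 (nothing yet, carry-in 0, all letters distinct, none taken yet): W must equal 0 ⇒ W=0.
Step 2. [col 1: W + Y ≡ Y (mod 10)] no forcing yet in column 1 (carry-in 0); Y=1 is free and consistent — try it, so Y=1.
Step 3. [col 2: U + M ≡ E (mod 10)] no forcing yet in column 2 (carry-in 0); M=4 is free and consistent — try it ⇒ M=4.
Step 4. [col 2: U + M ≡ E (mod 10)] several values work for U in column 2 (U + M ≡ E (mod 10), carry-in 0); try U=8, so U=8.
Step 5. [col 2: U + M ≡ E (mod 10)] column 2: given U=8, M=4, carry-in 0, and digits 0,1,4,8 already taken and all letters distinct, U+M≡E (mod 10) forces E=2 ⇒ E=2.
Step 6. [col 3: U + J ≡ E (mod 10)] column 3: given U=8, E=2, carry-in 1, and digits 0,1,2,4,8 already taken and all letters distinct, U+J≡E (mod 10) forces J=3. So J=3.
Step 7. [col 4: X + X ≡ J (mod 10)] column 4 reads X+X+carry(1)=J with J=3; with digits 0,1,2,3,4,8 already taken and all letters distinct, the only value for X is 6, so X=6.
Step 8. [col 5: U + R ≡ U (mod 10)] from column 5 (U=8, carry-in 1, digits 0,1,2,3,4,6,8 already taken and all letters distinct): R must equal 9, so R=9.
Step 9. [col 6: U + U ≡ C (mod 10)] column 6: given U=8, carry-in 1, and digits 0,1,2,3,4,6,8,9 already taken and all letters distinct, U+U≡C (mod 10) forces C=7 ⇒ C=7.

Answer: C=7, E=2, J=3, M=4, R=9, U=8, W=0, X=6, Y=1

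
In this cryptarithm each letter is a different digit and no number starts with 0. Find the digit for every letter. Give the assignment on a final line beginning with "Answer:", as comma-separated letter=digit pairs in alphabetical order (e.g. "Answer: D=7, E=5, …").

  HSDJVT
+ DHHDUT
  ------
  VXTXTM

Step 1. [col 1: T + T ≡ M (mod 10)] no forcing yet in column 1 (carry-in 0); T=7 is free and consistent — try it ⇒ T=7.
Step 2. [col 1: T + T ≡ M (mod 10)] column 1: given T=7, carry-in 0, and digits 7 already taken and all letters distinct, T+T≡M (mod 10) forces M=4. So M=4.
Step 3. [col 2: V + U ≡ T (mod 10)] column 2 (V + U ≡ T (mod 10), carry-in 1) doesn't pin U yet; pick U=0 and continue. So U=0.
Step 4. [col 2: V + U ≡ T (mod 10)] from column 2 (U=0, T=7, carry-in 1, digits 0,4,7 already taken and all letters distinct): V must equal 6. So V=6.
Step 5. [col 3: J + D ≡ X (mod 10)] several values work for D in column 3 (J + D ≡ X (mod 10), carry-in 0); try D=5. So D=5.
Step 6. [col 3: J + D ≡ X (mod 10)] J=8 is one option consistent with column 3 (J + D ≡ X (mod 10), carry-in 0) — take it, so J=8.
Step 7. [col 3: J + D ≡ X (mod 10)] in column 3 we have J+D≡X with carry-in 0; given J=8, D=5 and digits 0,4,5,6,7,8 already taken and all letters distinct, that pins X to 3, so X=3.
Step 8. [col 4: D + H ≡ T (mod 10)] column 4 reads D+H+carry(1)=T with D=5, T=7; with digits 0,3,4,5,6,7,8 already taken and all letters distinct, the only value for H is 1. So H=1.
Step 9. [col 5: S + H ≡ X (mod 10)] from column 5 (H=1, X=3, carry-in 0, digits 0,1,3,4,5,6,7,8 already taken and all letters distinct): S must equal 2 ⇒ S=2.

Answer: D=5, H=1, J=8, M=4, S=2, T=7, U=0, V=6, X=3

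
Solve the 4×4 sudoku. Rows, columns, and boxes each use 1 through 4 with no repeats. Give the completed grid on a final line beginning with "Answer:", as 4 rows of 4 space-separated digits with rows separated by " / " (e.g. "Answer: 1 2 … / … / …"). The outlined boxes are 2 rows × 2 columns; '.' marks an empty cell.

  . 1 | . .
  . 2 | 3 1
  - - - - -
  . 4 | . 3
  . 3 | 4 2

Step 1. [r1c4∈{4}] r1c4 has the single candidate 4, so r1c4=4.
Step 2. [r4c1∈{1}] only 1 remains possible at r4c1 ⇒ r4c1=1.
Step 3. [r3c3∈{1}] r3c3's peers cover all but 1, so r3c3=1.
Step 4. [r1c3∈{2}] nothing but 2 survives at r1c3 ⇒ r1c3=2.
Step 5. [r2c1∈{4}] only 4 remains possible at r2c1 ⇒ r2c1=4.
Step 6. [r3c1∈{2}] nothing but 2 survives at r3c1. So r3c1=2.
Step 7. [r1c1∈{3}] r1c1 has the single candidate 3 ⇒ r1c1=3.

Answer: 3 1 2 4 / 4 2 3 1 / 2 4 1 3 / 1 3 4 2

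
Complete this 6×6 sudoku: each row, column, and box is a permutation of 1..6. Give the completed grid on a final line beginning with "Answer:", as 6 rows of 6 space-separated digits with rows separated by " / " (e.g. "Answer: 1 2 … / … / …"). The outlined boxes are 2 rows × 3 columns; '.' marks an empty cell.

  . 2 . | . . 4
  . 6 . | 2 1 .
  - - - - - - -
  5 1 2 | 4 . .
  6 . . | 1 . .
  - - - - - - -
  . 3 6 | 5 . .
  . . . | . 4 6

Step 1. [r4c3∈{3,4}] in box 3, 3 fits only at r4c3 ⇒ r4c3=3.
Step 2. [r5c1∈{1,2,4}] row 5 places 4 nowhere but r5c1. So r5c1=4.
Step 3. [r3c5∈{3,6}] row 3 places 6 nowhere but r3c5. So r3c5=6.
Step 4. [r1c5∈{3,5}] col 5 places 3 nowhere but r1c5, so r1c5=3.
Step 5. [r1c3∈{1,5}] r1c3 is the only open cell in row 1 admitting 5. So r1c3=5.
Step 6. [r5c5∈{2}] only 2 remains possible at r5c5, so r5c5=2.
Step 7. [r4c5∈{5}] r4c5's peers cover all but 5. So r4c5=5.
Step 8. [r1c1∈{1}] r1c1 has the single candidate 1, so r1c1=1.
Step 9. [r4c2∈{4}] r4c2's peers cover all but 4, so r4c2=4.
Step 10. [r2c6∈{5}] r2c6 has the single candidate 5 ⇒ r2c6=5.
Step 11. [r1c4∈{6}] r1c4 is down to just 6. So r1c4=6.
Step 12. [r3c6∈{3}] only 3 remains possible at r3c6 ⇒ r3c6=3.
Step 13. [r5c6∈{1}] r5c6 is down to just 1 ⇒ r5c6=1.
Step 14. [r4c6∈{2}] r4c6 has the single candidate 2. So r4c6=2.
Step 15. [r6c2∈{5}] r6c2 is down to just 5. So r6c2=5.
Step 16. [r6c1∈{2}] only 2 remains possible at r6c1 ⇒ r6c1=2.
Step 17. [r2c3∈{4}] r2c3 has the single candidate 4. So r2c3=4.
Step 18. [r6c3∈{1}] nothing but 1 survives at r6c3, so r6c3=1.
Step 19. [r2c1∈{3}] only 3 remains possible at r2c1 ⇒ r2c1=3.
Step 20. [r6c4∈{3}] nothing but 3 survives at r6c4. So r6c4=3.

Answer: 1 2 5 6 3 4 / 3 6 4 2 1 5 / 5 1 2 4 6 3 / 6 4 3 1 5 2 / 4 3 6 5 2 1 / 2 5 1 3 4 6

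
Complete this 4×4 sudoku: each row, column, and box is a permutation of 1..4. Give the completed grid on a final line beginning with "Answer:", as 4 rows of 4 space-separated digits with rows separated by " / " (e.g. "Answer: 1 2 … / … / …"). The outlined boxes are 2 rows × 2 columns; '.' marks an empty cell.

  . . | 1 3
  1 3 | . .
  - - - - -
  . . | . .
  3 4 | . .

Step 1. [r3c1∈{2}] only 2 remains possible at r3c1 ⇒ r3c1=2.
Step 2. [r4c4∈{1,2}] row 4 places 1 nowhere but r4c4 ⇒ r4c4=1.
Step 3. [r2c4∈{2,4}] col 4 places 2 nowhere but r2c4. So r2c4=2.
Step 4. [r3c3∈{3,4}] r3c3 is the only open cell in row 3 admitting 3. So r3c3=3.
Step 5. [r1c2∈{2}] r1c2 is down to just 2 ⇒ r1c2=2.
Step 6. [r2c3∈{4}] nothing but 4 survives at r2c3. So r2c3=4.
Step 7. [r1c1∈{4}] only 4 remains possible at r1c1. So r1c1=4.
Step 8. [r3c2∈{1}] nothing but 1 survives at r3c2. So r3c2=1.
Step 9. [r3c4∈{4}] r3c4 is down to just 4. So r3c4=4.
Step 10. [r4c3∈{2}] r4c3's peers cover all but 2. So r4c3=2.

Answer: 4 2 1 3 / 1 3 4 2 / 2 1 3 4 / 3 4 2 1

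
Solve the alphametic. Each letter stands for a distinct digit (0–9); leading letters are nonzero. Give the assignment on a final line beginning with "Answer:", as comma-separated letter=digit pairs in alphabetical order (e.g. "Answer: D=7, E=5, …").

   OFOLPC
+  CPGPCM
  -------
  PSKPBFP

Step 1. [col 1: C + M ≡ P (mod 10)] column 1 (C + M ≡ P (mod 10), carry-in 0) doesn't pin M yet; pick M=3 and continue, so M=3.
Step 2. [col 1: C + M ≡ P (mod 10)] no forcing yet in column 1 (carry-in 0); P=1 is free and consistent — try it. So P=1.
Step 3. [col 1: C + M ≡ P (mod 10)] in column 1 we have C+M≡P with carry-in 0; given M=3, P=1 and digits 1,3 already taken and all letters distinct, that pins C to 8 ⇒ C=8.
Step 4. [col 2: P + C ≡ F (mod 10)] in column 2 we have P+C≡F with carry-in 1; given P=1, C=8 and digits 1,3,8 already taken and all letters distinct, that pins F to 0 ⇒ F=0.
Step 5. [col 3: L + P ≡ B (mod 10)] B=9 is one option consistent with column 3 (L + P ≡ B (mod 10), carry-in 1) — take it. So B=9.
Step 6. [col 3: L + P ≡ B (mod 10)] column 3: given P=1, B=9, carry-in 1, and digits 0,1,3,8,9 already taken and all letters distinct, L+P≡B (mod 10) forces L=7. So L=7.
Step 7. [col 4: O + G ≡ P (mod 10)] no forcing yet in column 4 (carry-in 0); G=5 is free and consistent — try it. So G=5.
Step 8. [col 4: O + G ≡ P (mod 10)] in column 4 we have O+G≡P with carry-in 0; given G=5, P=1 and digits 0,1,3,5,7,8,9 already taken and all letters distinct, that pins O to 6, so O=6.
Step 9. [col 5: F + P ≡ K (mod 10)] column 5: given F=0, P=1, carry-in 1, and digits 0,1,3,5,6,7,8,9 already taken and all letters distinct, F+P≡K (mod 10) forces K=2. So K=2.
Step 10. [col 6: O + C ≡ S (mod 10)] from column 6 (O=6, C=8, carry-in 0, digits 0,1,2,3,5,6,7,8,9 already taken and all letters distinct): S must equal 4, so S=4.

Answer: B=9, C=8, F=0, G=5, K=2, L=7, M=3, O=6, P=1, S=4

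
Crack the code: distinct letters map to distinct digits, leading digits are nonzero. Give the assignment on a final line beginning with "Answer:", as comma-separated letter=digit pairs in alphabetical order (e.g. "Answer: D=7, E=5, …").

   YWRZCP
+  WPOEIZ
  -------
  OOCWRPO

Step 1. [col 1: P + Z ≡ O (mod 10)] several values work for Z in column 1 (P + Z ≡ O (mod 10), carry-in 0); try Z=5, so Z=5.
Step 2. [col 1: P + Z ≡ O (mod 10)] no forcing yet in column 1 (carry-in 0); O=1 is free and consistent — try it. So O=1.
Step 3. [col 1: P + Z ≡ O (mod 10)] in column 1 we have P+Z≡O with carry-in 0; given Z=5, O=1 and digits 1,5 already taken and all letters distinct, that pins P to 6, so P=6.
Step 4. [col 2: C + I ≡ P (mod 10)] column 2 (C + I ≡ P (mod 10), carry-in 1) doesn't pin I yet; pick I=7 and continue. So I=7.
Step 5. [col 2: C + I ≡ P (mod 10)] from column 2 (I=7, P=6, carry-in 1, digits 1,5,6,7 already taken and all letters distinct): C must equal 8, so C=8.
Step 6. [col 3: Z + E ≡ R (mod 10)] several values work for E in column 3 (Z + E ≡ R (mod 10), carry-in 1); try E=4 ⇒ E=4.
Step 7. [col 3: Z + E ≡ R (mod 10)] column 3 reads Z+E+carry(1)=R with Z=5, E=4; with digits 1,4,5,6,7,8 already taken and all letters distinct, the only value for R is 0. So R=0.
Step 8. [col 4: R + O ≡ W (mod 10)] from column 4 (R=0, O=1, carry-in 1, digits 0,1,4,5,6,7,8 already taken and all letters distinct): W must equal 2 ⇒ W=2.
Step 9. [col 6: Y + W ≡ O (mod 10)] in column 6 we have Y+W≡O with carry-in 0; given W=2, O=1 and digits 0,1,2,4,5,6,7,8 already taken and all letters distinct, that pins Y to 9 ⇒ Y=9.

Answer: C=8, E=4, I=7, O=1, P=6, R=0, W=2, Y=9, Z=5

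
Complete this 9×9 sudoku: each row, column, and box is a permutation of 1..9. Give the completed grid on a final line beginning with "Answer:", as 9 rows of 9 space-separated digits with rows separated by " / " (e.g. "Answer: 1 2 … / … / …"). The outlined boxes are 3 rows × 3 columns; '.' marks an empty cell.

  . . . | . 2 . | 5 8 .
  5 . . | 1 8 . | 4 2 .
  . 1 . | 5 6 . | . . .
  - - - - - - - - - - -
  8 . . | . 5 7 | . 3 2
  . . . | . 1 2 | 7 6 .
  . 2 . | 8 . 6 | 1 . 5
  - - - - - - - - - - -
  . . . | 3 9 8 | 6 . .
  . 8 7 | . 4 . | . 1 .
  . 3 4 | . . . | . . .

Step 1. [r4c7∈{9}] only 9 remains possible at r4c7 ⇒ r4c7=9.
Step 2. [r3c7∈{3}] nothing but 3 survives at r3c7 ⇒ r3c7=3.
Step 3. [r1c4∈{4,7,9}] r1c4 is the only open cell in box 2 admitting 7. So r1c4=7.
Step 4. [r5c4∈{4,9}] r5c4 is the only open cell in col 4 admitting 9 ⇒ r5c4=9.
Step 5. [r2c2∈{6,7,9}] across col 2, 7 lands solely at r2c2 ⇒ r2c2=7.
Step 6. [r1c2∈{4,6,9}] col 2 places 9 nowhere but r1c2. So r1c2=9.
Step 7. [r8c7∈{2}] r8c7's peers cover all but 2, so r8c7=2.
Step 8. [r7c2∈{5}] nothing but 5 survives at r7c2. So r7c2=5.
Step 9. [r5c2∈{4}] r5c2 is down to just 4, so r5c2=4.
Step 10. [r5c1∈{3}] r5c1's peers cover all but 3 ⇒ r5c1=3.
Step 11. [r9c8∈{5,7,9}] 5 has one home in col 8: r9c8, so r9c8=5.
Step 12. [r3c8∈{7,9}] r3c8 is the only open cell in col 8 admitting 9. So r3c8=9.
Step 13. [r7c8∈{4,7}] col 8 places 7 nowhere but r7c8, so r7c8=7.
Step 14. [r2c9∈{6}] r2c9's peers cover all but 6. So r2c9=6.
Step 15. [r4c3∈{1,6}] 1 has one home in row 4: r4c3 ⇒ r4c3=1.
Step 16. [r7c3∈{2}] nothing but 2 survives at r7c3. So r7c3=2.
Step 17. [r1c3∈{3,6}] in col 3, 6 fits only at r1c3 ⇒ r1c3=6.
Step 18. [r8c4∈{6}] r8c4 is down to just 6, so r8c4=6.
Step 19. [r8c1∈{9}] only 9 remains possible at r8c1 ⇒ r8c1=9.
Step 20. [r1c6∈{3,4}] row 1 places 3 nowhere but r1c6. So r1c6=3.
Step 21. [r5c9∈{8}] nothing but 8 survives at r5c9, so r5c9=8.
Step 22. [r3c6∈{4}] r3c6's peers cover all but 4 ⇒ r3c6=4.
Step 23. [r9c1∈{1,6}] r9c1 is the only open cell in row 9 admitting 6 ⇒ r9c1=6.
Step 24. [r5c3∈{5}] r5c3 is down to just 5. So r5c3=5.
Step 25. [r9c9∈{9}] r9c9 is down to just 9. So r9c9=9.
Step 26. [r3c3∈{8}] r3c3 has the single candidate 8, so r3c3=8.
Step 27. [r6c5∈{3}] r6c5 has the single candidate 3, so r6c5=3.
Step 28. [r6c1∈{7}] r6c1 has the single candidate 7 ⇒ r6c1=7.
Step 29. [r9c7∈{8}] r9c7 has the single candidate 8. So r9c7=8.
Step 30. [r9c4∈{2}] r9c4 has the single candidate 2, so r9c4=2.
Step 31. [r8c6∈{5}] r8c6's peers cover all but 5 ⇒ r8c6=5.
Step 32. [r7c1∈{1}] r7c1 has the single candidate 1, so r7c1=1.
Step 33. [r4c4∈{4}] only 4 remains possible at r4c4 ⇒ r4c4=4.
Step 34. [r1c9∈{1}] nothing but 1 survives at r1c9 ⇒ r1c9=1.
Step 35. [r4c2∈{6}] r4c2's peers cover all but 6. So r4c2=6.
Step 36. [r3c1∈{2}] r3c1 is down to just 2 ⇒ r3c1=2.
Step 37. [r7c9∈{4}] r7c9 has the single candidate 4. So r7c9=4.
Step 38. [r9c6∈{1}] only 1 remains possible at r9c6, so r9c6=1.
Step 39. [r8c9∈{3}] r8c9 is down to just 3. So r8c9=3.
Step 40. [r2c6∈{9}] r2c6 has the single candidate 9. So r2c6=9.
Step 41. [r6c3∈{9}] r6c3's peers cover all but 9, so r6c3=9.
Step 42. [r1c1∈{4}] r1c1 is down to just 4, so r1c1=4.
Step 43. [r6c8∈{4}] r6c8 is down to just 4, so r6c8=4.
Step 44. [r2c3∈{3}] nothing but 3 survives at r2c3, so r2c3=3.
Step 45. [r9c5∈{7}] r9c5 has the single candidate 7. So r9c5=7.
Step 46. [r3c9∈{7}] r3c9's peers cover all but 7. So r3c9=7.

Answer: 4 9 6 7 2 3 5 8 1 / 5 7 3 1 8 9 4 2 6 / 2 1 8 5 6 4 3 9 7 / 8 6 1 4 5 7 9 3 2 / 3 4 5 9 1 2 7 6 8 / 7 2 9 8 3 6 1 4 5 / 1 5 2 3 9 8 6 7 4 / 9 8 7 6 4 5 2 1 3 / 6 3 4 2 7 1 8 5 9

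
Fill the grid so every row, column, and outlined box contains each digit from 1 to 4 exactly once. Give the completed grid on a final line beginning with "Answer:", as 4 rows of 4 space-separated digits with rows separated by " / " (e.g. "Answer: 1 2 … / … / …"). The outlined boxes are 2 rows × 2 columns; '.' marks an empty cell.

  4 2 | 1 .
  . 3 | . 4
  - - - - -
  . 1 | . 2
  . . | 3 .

Step 1. [r4c4∈{1}] r4c4 has the single candidate 1, so r4c4=1.
Step 2. [r4c2∈{4}] nothing but 4 survives at r4c2, so r4c2=4.
Step 3. [r2c3∈{2}] only 2 remains possible at r2c3. So r2c3=2.
Step 4. [r4c1∈{2}] only 2 remains possible at r4c1, so r4c1=2.
Step 5. [r2c1∈{1}] r2c1 is down to just 1, so r2c1=1.
Step 6. [r1c4∈{3}] r1c4's peers cover all but 3 ⇒ r1c4=3.
Step 7. [r3c3∈{4}] r3c3's peers cover all but 4, so r3c3=4.
Step 8. [r3c1∈{3}] r3c1 is down to just 3, so r3c1=3.

Answer: 4 2 1 3 / 1 3 2 4 / 3 1 4 2 / 2 4 3 1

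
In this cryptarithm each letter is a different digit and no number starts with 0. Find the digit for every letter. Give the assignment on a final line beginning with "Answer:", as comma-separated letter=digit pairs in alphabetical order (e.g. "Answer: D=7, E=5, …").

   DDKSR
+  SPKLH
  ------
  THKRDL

Step 1. [col 1: R + H ≡ L (mod 10)] R=7 is one option consistent with column 1 (R + H ≡ L (mod 10), carry-in 0) — take it ⇒ R=7.
Step 2. [col 1: R + H ≡ L (mod 10)] several values work for H in column 1 (R + H ≡ L (mod 10), carry-in 0); try H=2, so H=2.
Step 3. [T] adding two 5-digit numbers gives at most 5+1 digits, and here it does — T is that final carry and must be 1. So T=1.
Step 4. [col 1: R + H ≡ L (mod 10)] column 1: given R=7, H=2, carry-in 0, and digits 1,2,7 already taken and all letters distinct, R+H≡L (mod 10) forces L=9, so L=9.
Step 5. [col 2: S + L ≡ D (mod 10)] D=5 is one option consistent with column 2 (S + L ≡ D (mod 10), carry-in 0) — take it. So D=5.
Step 6. [col 2: S + L ≡ D (mod 10)] from column 2 (L=9, D=5, carry-in 0, digits 1,2,5,7,9 already taken and all letters distinct): S must equal 6. So S=6.
Step 7. [col 3: K + K ≡ R (mod 10)] several values work for K in column 3 (K + K ≡ R (mod 10), carry-in 1); try K=3 ⇒ K=3.
Step 8. [col 4: D + P ≡ K (mod 10)] column 4 reads D+P+carry(0)=K with D=5, K=3; with digits 1,2,3,5,6,7,9 already taken and all letters distinct, the only value for P is 8. So P=8.

Answer: D=5, H=2, K=3, L=9, P=8, R=7, S=6, T=1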